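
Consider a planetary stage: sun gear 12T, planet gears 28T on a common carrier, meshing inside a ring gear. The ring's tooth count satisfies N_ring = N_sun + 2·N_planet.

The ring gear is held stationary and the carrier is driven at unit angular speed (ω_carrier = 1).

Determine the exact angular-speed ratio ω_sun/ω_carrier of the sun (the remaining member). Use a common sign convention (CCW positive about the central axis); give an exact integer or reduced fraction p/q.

20/3

N_ring = 12 + 2·28 = 68
12(ω_s−ω_c) = −68(ω_r−ω_c),  ω_r=0, ω_c=1
ω_s = 1 − (68/12)(0−1) = 20/3
ω_s/ω_c = 20/3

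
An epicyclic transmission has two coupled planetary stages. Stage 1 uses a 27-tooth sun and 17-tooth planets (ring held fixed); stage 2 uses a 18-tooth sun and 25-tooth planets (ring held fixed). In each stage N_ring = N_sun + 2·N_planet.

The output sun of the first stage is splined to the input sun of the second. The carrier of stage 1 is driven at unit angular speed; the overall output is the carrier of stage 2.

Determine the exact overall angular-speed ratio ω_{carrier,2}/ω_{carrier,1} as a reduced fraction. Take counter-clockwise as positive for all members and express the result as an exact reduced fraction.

Stage 1: N_ring = 27 + 2·17 = 61
Stage 1: 27(ω_s−ω_c) = −61(ω_r−ω_c),  ω_r=0, ω_c=1
Stage 1: ω_s = 1 − (61/27)(0−1) = 88/27
  ⇒ ω_s¹/ω_c¹ = 88/27
Stage 2: N_ring = 18 + 2·25 = 68
Stage 2: 18(ω_s−ω_c) = −68(ω_r−ω_c),  ω_r=0, ω_s=1
Stage 2: 18(1−ω_c) = −68(0−ω_c)  ⇒  86ω_c = 18  ⇒  ω_c = 9/43
  ⇒ ω_c²/ω_s² = 9/43
Coupling ω_s² = ω_s¹ ⇒ overall = 88/27 × 9/43 = 88/129

88/129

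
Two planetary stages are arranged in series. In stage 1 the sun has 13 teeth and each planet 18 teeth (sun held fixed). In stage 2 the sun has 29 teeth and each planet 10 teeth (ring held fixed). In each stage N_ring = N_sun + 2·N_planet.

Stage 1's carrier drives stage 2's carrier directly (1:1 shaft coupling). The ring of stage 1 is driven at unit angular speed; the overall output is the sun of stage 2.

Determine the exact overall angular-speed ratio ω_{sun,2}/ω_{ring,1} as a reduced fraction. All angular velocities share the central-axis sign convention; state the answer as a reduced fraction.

Stage 1: N_ring = 13 + 2·18 = 49
Stage 1: 13(ω_s−ω_c) = −49(ω_r−ω_c),  ω_s=0, ω_r=1
Stage 1: 13(0−ω_c) = −49(1−ω_c)  ⇒  62ω_c = 49  ⇒  ω_c = 49/62
  ⇒ ω_c¹/ω_r¹ = 49/62
Stage 2: N_ring = 29 + 2·10 = 49
Stage 2: 29(ω_s−ω_c) = −49(ω_r−ω_c),  ω_r=0, ω_c=1
Stage 2: ω_s = 1 − (49/29)(0−1) = 78/29
  ⇒ ω_s²/ω_c² = 78/29
Coupling ω_c² = ω_c¹ ⇒ overall = 49/62 × 78/29 = 1911/899

1911/899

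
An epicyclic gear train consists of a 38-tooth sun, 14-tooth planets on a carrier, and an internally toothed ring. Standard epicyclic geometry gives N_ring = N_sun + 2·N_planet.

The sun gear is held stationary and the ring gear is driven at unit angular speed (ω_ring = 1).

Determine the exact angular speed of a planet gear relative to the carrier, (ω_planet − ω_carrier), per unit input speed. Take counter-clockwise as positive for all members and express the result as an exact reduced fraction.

627/364

N_ring = 38 + 2·14 = 66
38(ω_s−ω_c) = −66(ω_r−ω_c),  ω_s=0, ω_r=1
38(0−ω_c) = −66(1−ω_c)  ⇒  104ω_c = 66  ⇒  ω_c = 33/52
sun–planet: 38·(0−33/52) = −14·(ω_p−ω_c)  ⇒  ω_p−ω_c = −(38/14)·(-33/52) = 627/364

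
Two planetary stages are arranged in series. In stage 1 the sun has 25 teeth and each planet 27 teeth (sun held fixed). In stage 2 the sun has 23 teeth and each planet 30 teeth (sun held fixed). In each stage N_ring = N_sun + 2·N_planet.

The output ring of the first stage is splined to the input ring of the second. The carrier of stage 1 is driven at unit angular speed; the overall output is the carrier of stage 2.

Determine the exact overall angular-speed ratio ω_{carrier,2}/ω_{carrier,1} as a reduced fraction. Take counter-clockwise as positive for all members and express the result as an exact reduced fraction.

Stage 1: N_ring = 25 + 2·27 = 79
Stage 1: 25(ω_s−ω_c) = −79(ω_r−ω_c),  ω_s=0, ω_c=1
Stage 1: ω_r = 1 − (25/79)(0−1) = 104/79
  ⇒ ω_r¹/ω_c¹ = 104/79
Stage 2: N_ring = 23 + 2·30 = 83
Stage 2: 23(ω_s−ω_c) = −83(ω_r−ω_c),  ω_s=0, ω_r=1
Stage 2: 23(0−ω_c) = −83(1−ω_c)  ⇒  106ω_c = 83  ⇒  ω_c = 83/106
  ⇒ ω_c²/ω_r² = 83/106
Coupling ω_r² = ω_r¹ ⇒ overall = 104/79 × 83/106 = 4316/4187

4316/4187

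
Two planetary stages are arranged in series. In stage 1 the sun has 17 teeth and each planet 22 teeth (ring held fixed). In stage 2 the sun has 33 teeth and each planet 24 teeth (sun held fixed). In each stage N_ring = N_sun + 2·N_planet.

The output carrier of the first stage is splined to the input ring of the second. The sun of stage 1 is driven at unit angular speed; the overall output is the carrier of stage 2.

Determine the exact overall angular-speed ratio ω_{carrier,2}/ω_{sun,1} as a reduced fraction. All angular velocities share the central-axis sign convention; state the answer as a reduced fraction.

Stage 1: N_ring = 17 + 2·22 = 61
Stage 1: 17(ω_s−ω_c) = −61(ω_r−ω_c),  ω_r=0, ω_s=1
Stage 1: 17(1−ω_c) = −61(0−ω_c)  ⇒  78ω_c = 17  ⇒  ω_c = 17/78
  ⇒ ω_c¹/ω_s¹ = 17/78
Stage 2: N_ring = 33 + 2·24 = 81
Stage 2: 33(ω_s−ω_c) = −81(ω_r−ω_c),  ω_s=0, ω_r=1
Stage 2: 33(0−ω_c) = −81(1−ω_c)  ⇒  114ω_c = 81  ⇒  ω_c = 27/38
  ⇒ ω_c²/ω_r² = 27/38
Coupling ω_r² = ω_c¹ ⇒ overall = 17/78 × 27/38 = 153/988

153/988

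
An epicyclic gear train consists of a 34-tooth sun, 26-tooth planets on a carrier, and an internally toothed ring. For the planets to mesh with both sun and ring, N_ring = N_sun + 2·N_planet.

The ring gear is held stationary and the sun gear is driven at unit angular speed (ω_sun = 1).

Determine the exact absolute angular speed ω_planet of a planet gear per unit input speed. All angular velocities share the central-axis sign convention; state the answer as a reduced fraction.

-17/26

N_ring = 34 + 2·26 = 86
34(ω_s−ω_c) = −86(ω_r−ω_c),  ω_r=0, ω_s=1
34(1−ω_c) = −86(0−ω_c)  ⇒  120ω_c = 34  ⇒  ω_c = 17/60
sun–planet: 34·(1−17/60) = −26·(ω_p−ω_c)  ⇒  ω_p−ω_c = −(34/26)·(43/60) = -731/780
ω_p = 17/60 − 731/780 = -17/26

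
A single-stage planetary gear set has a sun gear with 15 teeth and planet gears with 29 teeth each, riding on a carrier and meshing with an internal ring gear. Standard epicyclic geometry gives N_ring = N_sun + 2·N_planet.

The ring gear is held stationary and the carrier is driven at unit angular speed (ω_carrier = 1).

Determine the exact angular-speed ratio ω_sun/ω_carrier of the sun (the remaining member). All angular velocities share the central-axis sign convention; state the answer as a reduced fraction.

N_ring = 15 + 2·29 = 73
15(ω_s−ω_c) = −73(ω_r−ω_c),  ω_r=0, ω_c=1
ω_s = 1 − (73/15)(0−1) = 88/15
ω_s/ω_c = 88/15

88/15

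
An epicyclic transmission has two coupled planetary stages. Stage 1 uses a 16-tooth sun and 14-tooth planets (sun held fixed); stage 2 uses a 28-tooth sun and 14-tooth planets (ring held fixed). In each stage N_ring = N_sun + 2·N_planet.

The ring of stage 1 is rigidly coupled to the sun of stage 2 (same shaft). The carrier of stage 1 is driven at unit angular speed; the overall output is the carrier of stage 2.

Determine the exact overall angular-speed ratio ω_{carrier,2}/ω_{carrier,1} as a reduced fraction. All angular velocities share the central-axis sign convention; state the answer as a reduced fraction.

5/11

Stage 1: N_ring = 16 + 2·14 = 44
Stage 1: 16(ω_s−ω_c) = −44(ω_r−ω_c),  ω_s=0, ω_c=1
Stage 1: ω_r = 1 − (16/44)(0−1) = 15/11
  ⇒ ω_r¹/ω_c¹ = 15/11
Stage 2: N_ring = 28 + 2·14 = 56
Stage 2: 28(ω_s−ω_c) = −56(ω_r−ω_c),  ω_r=0, ω_s=1
Stage 2: 28(1−ω_c) = −56(0−ω_c)  ⇒  84ω_c = 28  ⇒  ω_c = 1/3
  ⇒ ω_c²/ω_s² = 1/3
Coupling ω_s² = ω_r¹ ⇒ overall = 15/11 × 1/3 = 5/11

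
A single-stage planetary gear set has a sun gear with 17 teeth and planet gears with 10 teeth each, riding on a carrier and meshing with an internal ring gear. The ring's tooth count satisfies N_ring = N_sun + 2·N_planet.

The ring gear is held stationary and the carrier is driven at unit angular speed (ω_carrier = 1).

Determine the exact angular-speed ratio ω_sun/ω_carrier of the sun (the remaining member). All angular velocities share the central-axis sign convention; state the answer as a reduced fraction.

N_ring = 17 + 2·10 = 37
17(ω_s−ω_c) = −37(ω_r−ω_c),  ω_r=0, ω_c=1
ω_s = 1 − (37/17)(0−1) = 54/17
ω_s/ω_c = 54/17

54/17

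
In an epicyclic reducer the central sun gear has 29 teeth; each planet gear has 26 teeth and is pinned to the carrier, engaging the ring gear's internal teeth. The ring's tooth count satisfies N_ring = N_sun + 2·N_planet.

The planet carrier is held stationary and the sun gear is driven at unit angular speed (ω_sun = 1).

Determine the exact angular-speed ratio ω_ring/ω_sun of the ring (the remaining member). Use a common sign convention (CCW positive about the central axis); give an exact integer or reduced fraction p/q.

-29/81

N_ring = 29 + 2·26 = 81
29(ω_s−ω_c) = −81(ω_r−ω_c),  ω_c=0, ω_s=1
ω_r = 0 − (29/81)(1−0) = -29/81
ω_r/ω_s = -29/81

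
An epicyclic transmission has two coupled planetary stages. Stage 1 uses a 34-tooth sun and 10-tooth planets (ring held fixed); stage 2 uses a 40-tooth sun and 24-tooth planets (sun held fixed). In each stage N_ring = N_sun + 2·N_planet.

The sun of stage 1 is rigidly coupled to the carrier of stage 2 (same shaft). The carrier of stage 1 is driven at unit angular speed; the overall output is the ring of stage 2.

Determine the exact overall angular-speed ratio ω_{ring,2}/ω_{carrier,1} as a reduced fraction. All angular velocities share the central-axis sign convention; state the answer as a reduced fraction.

64/17

Stage 1: N_ring = 34 + 2·10 = 54
Stage 1: 34(ω_s−ω_c) = −54(ω_r−ω_c),  ω_r=0, ω_c=1
Stage 1: ω_s = 1 − (54/34)(0−1) = 44/17
  ⇒ ω_s¹/ω_c¹ = 44/17
Stage 2: N_ring = 40 + 2·24 = 88
Stage 2: 40(ω_s−ω_c) = −88(ω_r−ω_c),  ω_s=0, ω_c=1
Stage 2: ω_r = 1 − (40/88)(0−1) = 16/11
  ⇒ ω_r²/ω_c² = 16/11
Coupling ω_c² = ω_s¹ ⇒ overall = 44/17 × 16/11 = 64/17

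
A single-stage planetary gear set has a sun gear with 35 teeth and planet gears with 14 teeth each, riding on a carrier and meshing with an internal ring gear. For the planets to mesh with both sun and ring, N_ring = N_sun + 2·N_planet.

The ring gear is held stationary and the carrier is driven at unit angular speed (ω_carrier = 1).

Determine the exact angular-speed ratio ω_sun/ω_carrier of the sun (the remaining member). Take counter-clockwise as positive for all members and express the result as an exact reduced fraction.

N_ring = 35 + 2·14 = 63
35(ω_s−ω_c) = −63(ω_r−ω_c),  ω_r=0, ω_c=1
ω_s = 1 − (63/35)(0−1) = 14/5
ω_s/ω_c = 14/5

14/5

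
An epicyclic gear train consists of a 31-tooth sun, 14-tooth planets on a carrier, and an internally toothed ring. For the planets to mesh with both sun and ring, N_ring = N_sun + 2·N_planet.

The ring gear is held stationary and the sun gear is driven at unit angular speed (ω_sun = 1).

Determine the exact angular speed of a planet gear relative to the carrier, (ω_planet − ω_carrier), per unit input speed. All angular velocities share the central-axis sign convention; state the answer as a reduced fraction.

N_ring = 31 + 2·14 = 59
31(ω_s−ω_c) = −59(ω_r−ω_c),  ω_r=0, ω_s=1
31(1−ω_c) = −59(0−ω_c)  ⇒  90ω_c = 31  ⇒  ω_c = 31/90
sun–planet: 31·(1−31/90) = −14·(ω_p−ω_c)  ⇒  ω_p−ω_c = −(31/14)·(59/90) = -1829/1260

-1829/1260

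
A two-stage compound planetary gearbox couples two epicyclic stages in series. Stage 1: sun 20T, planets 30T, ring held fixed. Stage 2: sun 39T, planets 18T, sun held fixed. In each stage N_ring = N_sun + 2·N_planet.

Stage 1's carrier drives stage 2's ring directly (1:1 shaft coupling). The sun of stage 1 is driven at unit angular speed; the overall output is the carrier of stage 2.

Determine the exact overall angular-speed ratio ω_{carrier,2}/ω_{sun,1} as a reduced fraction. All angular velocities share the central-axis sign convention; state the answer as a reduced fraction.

Stage 1: N_ring = 20 + 2·30 = 80
Stage 1: 20(ω_s−ω_c) = −80(ω_r−ω_c),  ω_r=0, ω_s=1
Stage 1: 20(1−ω_c) = −80(0−ω_c)  ⇒  100ω_c = 20  ⇒  ω_c = 1/5
  ⇒ ω_c¹/ω_s¹ = 1/5
Stage 2: N_ring = 39 + 2·18 = 75
Stage 2: 39(ω_s−ω_c) = −75(ω_r−ω_c),  ω_s=0, ω_r=1
Stage 2: 39(0−ω_c) = −75(1−ω_c)  ⇒  114ω_c = 75  ⇒  ω_c = 25/38
  ⇒ ω_c²/ω_r² = 25/38
Coupling ω_r² = ω_c¹ ⇒ overall = 1/5 × 25/38 = 5/38

5/38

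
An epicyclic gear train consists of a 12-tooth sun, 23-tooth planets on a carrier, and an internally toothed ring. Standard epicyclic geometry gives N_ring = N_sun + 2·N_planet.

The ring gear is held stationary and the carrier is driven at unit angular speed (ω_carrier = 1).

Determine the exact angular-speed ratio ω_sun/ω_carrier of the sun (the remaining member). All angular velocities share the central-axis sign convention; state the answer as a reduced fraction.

N_ring = 12 + 2·23 = 58
12(ω_s−ω_c) = −58(ω_r−ω_c),  ω_r=0, ω_c=1
ω_s = 1 − (58/12)(0−1) = 35/6
ω_s/ω_c = 35/6

35/6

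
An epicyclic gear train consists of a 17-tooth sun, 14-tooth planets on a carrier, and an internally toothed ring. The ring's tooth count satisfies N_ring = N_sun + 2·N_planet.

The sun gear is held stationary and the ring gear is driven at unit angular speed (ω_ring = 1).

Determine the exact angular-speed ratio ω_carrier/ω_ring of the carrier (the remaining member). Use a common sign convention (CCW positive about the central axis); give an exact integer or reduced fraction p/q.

N_ring = 17 + 2·14 = 45
17(ω_s−ω_c) = −45(ω_r−ω_c),  ω_s=0, ω_r=1
17(0−ω_c) = −45(1−ω_c)  ⇒  62ω_c = 45  ⇒  ω_c = 45/62
ω_c/ω_r = 45/62

45/62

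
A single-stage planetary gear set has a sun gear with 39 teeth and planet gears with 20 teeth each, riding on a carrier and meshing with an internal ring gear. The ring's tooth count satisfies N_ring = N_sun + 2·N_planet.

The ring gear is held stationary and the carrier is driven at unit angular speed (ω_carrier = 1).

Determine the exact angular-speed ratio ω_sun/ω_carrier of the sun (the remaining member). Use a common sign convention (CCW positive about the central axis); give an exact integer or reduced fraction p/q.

118/39

N_ring = 39 + 2·20 = 79
39(ω_s−ω_c) = −79(ω_r−ω_c),  ω_r=0, ω_c=1
ω_s = 1 − (79/39)(0−1) = 118/39
ω_s/ω_c = 118/39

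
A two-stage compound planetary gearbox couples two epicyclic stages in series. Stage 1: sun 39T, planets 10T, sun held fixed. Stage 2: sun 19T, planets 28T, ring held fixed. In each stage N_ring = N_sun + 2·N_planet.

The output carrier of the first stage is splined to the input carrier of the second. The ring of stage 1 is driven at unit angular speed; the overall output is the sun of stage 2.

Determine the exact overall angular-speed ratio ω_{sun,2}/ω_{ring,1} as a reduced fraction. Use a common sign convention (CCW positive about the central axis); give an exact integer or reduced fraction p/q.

2773/931

Stage 1: N_ring = 39 + 2·10 = 59
Stage 1: 39(ω_s−ω_c) = −59(ω_r−ω_c),  ω_s=0, ω_r=1
Stage 1: 39(0−ω_c) = −59(1−ω_c)  ⇒  98ω_c = 59  ⇒  ω_c = 59/98
  ⇒ ω_c¹/ω_r¹ = 59/98
Stage 2: N_ring = 19 + 2·28 = 75
Stage 2: 19(ω_s−ω_c) = −75(ω_r−ω_c),  ω_r=0, ω_c=1
Stage 2: ω_s = 1 − (75/19)(0−1) = 94/19
  ⇒ ω_s²/ω_c² = 94/19
Coupling ω_c² = ω_c¹ ⇒ overall = 59/98 × 94/19 = 2773/931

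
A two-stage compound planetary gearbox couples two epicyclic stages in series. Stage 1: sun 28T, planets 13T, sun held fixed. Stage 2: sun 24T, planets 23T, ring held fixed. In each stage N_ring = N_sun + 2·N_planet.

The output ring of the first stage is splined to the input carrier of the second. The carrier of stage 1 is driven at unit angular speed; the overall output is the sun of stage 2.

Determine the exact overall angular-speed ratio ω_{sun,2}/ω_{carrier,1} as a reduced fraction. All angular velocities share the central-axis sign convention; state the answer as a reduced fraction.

Stage 1: N_ring = 28 + 2·13 = 54
Stage 1: 28(ω_s−ω_c) = −54(ω_r−ω_c),  ω_s=0, ω_c=1
Stage 1: ω_r = 1 − (28/54)(0−1) = 41/27
  ⇒ ω_r¹/ω_c¹ = 41/27
Stage 2: N_ring = 24 + 2·23 = 70
Stage 2: 24(ω_s−ω_c) = −70(ω_r−ω_c),  ω_r=0, ω_c=1
Stage 2: ω_s = 1 − (70/24)(0−1) = 47/12
  ⇒ ω_s²/ω_c² = 47/12
Coupling ω_c² = ω_r¹ ⇒ overall = 41/27 × 47/12 = 1927/324

1927/324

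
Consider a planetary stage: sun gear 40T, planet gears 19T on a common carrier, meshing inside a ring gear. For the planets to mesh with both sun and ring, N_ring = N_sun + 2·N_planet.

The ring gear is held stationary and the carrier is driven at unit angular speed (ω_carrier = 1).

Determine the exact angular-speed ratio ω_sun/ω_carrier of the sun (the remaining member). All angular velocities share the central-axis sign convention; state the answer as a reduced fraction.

N_ring = 40 + 2·19 = 78
40(ω_s−ω_c) = −78(ω_r−ω_c),  ω_r=0, ω_c=1
ω_s = 1 − (78/40)(0−1) = 59/20
ω_s/ω_c = 59/20

59/20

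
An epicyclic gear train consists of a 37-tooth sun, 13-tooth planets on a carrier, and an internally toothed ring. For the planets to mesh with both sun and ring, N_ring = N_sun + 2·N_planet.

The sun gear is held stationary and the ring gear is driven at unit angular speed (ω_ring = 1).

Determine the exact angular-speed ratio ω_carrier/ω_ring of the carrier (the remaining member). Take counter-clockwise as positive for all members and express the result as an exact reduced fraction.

63/100

N_ring = 37 + 2·13 = 63
37(ω_s−ω_c) = −63(ω_r−ω_c),  ω_s=0, ω_r=1
37(0−ω_c) = −63(1−ω_c)  ⇒  100ω_c = 63  ⇒  ω_c = 63/100
ω_c/ω_r = 63/100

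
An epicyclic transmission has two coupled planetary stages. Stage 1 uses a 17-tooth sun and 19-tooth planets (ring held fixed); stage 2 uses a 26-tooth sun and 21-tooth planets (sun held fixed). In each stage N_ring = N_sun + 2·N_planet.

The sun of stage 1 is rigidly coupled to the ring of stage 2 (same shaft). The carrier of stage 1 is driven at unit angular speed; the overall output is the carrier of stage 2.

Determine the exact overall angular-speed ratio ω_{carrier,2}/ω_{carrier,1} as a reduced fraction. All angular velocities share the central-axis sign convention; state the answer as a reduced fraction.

144/47

Stage 1: N_ring = 17 + 2·19 = 55
Stage 1: 17(ω_s−ω_c) = −55(ω_r−ω_c),  ω_r=0, ω_c=1
Stage 1: ω_s = 1 − (55/17)(0−1) = 72/17
  ⇒ ω_s¹/ω_c¹ = 72/17
Stage 2: N_ring = 26 + 2·21 = 68
Stage 2: 26(ω_s−ω_c) = −68(ω_r−ω_c),  ω_s=0, ω_r=1
Stage 2: 26(0−ω_c) = −68(1−ω_c)  ⇒  94ω_c = 68  ⇒  ω_c = 34/47
  ⇒ ω_c²/ω_r² = 34/47
Coupling ω_r² = ω_s¹ ⇒ overall = 72/17 × 34/47 = 144/47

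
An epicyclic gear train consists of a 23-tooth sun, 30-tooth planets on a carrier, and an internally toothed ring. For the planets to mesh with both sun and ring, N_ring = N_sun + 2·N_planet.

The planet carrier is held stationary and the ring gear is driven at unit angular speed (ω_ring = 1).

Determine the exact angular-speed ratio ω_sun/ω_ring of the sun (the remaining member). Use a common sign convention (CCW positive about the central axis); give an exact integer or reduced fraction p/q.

N_ring = 23 + 2·30 = 83
23(ω_s−ω_c) = −83(ω_r−ω_c),  ω_c=0, ω_r=1
ω_s = 0 − (83/23)(1−0) = -83/23
ω_s/ω_r = -83/23

-83/23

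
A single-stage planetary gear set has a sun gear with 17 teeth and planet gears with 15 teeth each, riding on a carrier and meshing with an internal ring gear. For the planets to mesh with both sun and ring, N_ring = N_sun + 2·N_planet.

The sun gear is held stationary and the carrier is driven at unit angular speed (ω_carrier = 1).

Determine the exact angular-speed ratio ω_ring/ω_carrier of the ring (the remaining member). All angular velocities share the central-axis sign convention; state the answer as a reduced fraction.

64/47

N_ring = 17 + 2·15 = 47
17(ω_s−ω_c) = −47(ω_r−ω_c),  ω_s=0, ω_c=1
ω_r = 1 − (17/47)(0−1) = 64/47
ω_r/ω_c = 64/47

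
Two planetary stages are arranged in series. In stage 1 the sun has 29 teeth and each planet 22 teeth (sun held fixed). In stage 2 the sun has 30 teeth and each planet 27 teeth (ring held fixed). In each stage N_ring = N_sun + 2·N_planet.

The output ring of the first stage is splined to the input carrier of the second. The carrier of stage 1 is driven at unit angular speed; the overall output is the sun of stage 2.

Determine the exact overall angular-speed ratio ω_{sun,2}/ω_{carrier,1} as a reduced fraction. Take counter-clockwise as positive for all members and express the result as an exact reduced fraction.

1938/365

Stage 1: N_ring = 29 + 2·22 = 73
Stage 1: 29(ω_s−ω_c) = −73(ω_r−ω_c),  ω_s=0, ω_c=1
Stage 1: ω_r = 1 − (29/73)(0−1) = 102/73
  ⇒ ω_r¹/ω_c¹ = 102/73
Stage 2: N_ring = 30 + 2·27 = 84
Stage 2: 30(ω_s−ω_c) = −84(ω_r−ω_c),  ω_r=0, ω_c=1
Stage 2: ω_s = 1 − (84/30)(0−1) = 19/5
  ⇒ ω_s²/ω_c² = 19/5
Coupling ω_c² = ω_r¹ ⇒ overall = 102/73 × 19/5 = 1938/365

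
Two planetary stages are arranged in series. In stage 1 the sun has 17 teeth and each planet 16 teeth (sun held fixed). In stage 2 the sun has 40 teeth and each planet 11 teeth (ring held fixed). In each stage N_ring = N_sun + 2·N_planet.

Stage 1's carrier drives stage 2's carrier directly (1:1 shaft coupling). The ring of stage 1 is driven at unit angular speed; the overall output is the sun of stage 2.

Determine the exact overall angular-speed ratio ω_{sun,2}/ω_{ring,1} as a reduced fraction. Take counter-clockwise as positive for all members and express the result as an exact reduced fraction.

Stage 1: N_ring = 17 + 2·16 = 49
Stage 1: 17(ω_s−ω_c) = −49(ω_r−ω_c),  ω_s=0, ω_r=1
Stage 1: 17(0−ω_c) = −49(1−ω_c)  ⇒  66ω_c = 49  ⇒  ω_c = 49/66
  ⇒ ω_c¹/ω_r¹ = 49/66
Stage 2: N_ring = 40 + 2·11 = 62
Stage 2: 40(ω_s−ω_c) = −62(ω_r−ω_c),  ω_r=0, ω_c=1
Stage 2: ω_s = 1 − (62/40)(0−1) = 51/20
  ⇒ ω_s²/ω_c² = 51/20
Coupling ω_c² = ω_c¹ ⇒ overall = 49/66 × 51/20 = 833/440

833/440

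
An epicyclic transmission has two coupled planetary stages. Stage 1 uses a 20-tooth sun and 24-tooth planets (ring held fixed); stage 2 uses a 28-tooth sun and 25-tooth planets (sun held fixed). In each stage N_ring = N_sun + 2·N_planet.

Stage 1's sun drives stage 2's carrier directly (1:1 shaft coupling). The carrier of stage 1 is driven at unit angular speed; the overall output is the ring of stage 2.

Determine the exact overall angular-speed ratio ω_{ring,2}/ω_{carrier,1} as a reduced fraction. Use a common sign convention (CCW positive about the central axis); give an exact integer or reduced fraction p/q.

1166/195

Stage 1: N_ring = 20 + 2·24 = 68
Stage 1: 20(ω_s−ω_c) = −68(ω_r−ω_c),  ω_r=0, ω_c=1
Stage 1: ω_s = 1 − (68/20)(0−1) = 22/5
  ⇒ ω_s¹/ω_c¹ = 22/5
Stage 2: N_ring = 28 + 2·25 = 78
Stage 2: 28(ω_s−ω_c) = −78(ω_r−ω_c),  ω_s=0, ω_c=1
Stage 2: ω_r = 1 − (28/78)(0−1) = 53/39
  ⇒ ω_r²/ω_c² = 53/39
Coupling ω_c² = ω_s¹ ⇒ overall = 22/5 × 53/39 = 1166/195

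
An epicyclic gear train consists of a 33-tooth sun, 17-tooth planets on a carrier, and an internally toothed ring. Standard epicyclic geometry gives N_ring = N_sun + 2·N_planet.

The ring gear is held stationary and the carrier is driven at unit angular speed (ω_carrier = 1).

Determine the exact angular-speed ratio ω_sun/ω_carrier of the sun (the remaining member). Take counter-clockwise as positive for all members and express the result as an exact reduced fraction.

N_ring = 33 + 2·17 = 67
33(ω_s−ω_c) = −67(ω_r−ω_c),  ω_r=0, ω_c=1
ω_s = 1 − (67/33)(0−1) = 100/33
ω_s/ω_c = 100/33

100/33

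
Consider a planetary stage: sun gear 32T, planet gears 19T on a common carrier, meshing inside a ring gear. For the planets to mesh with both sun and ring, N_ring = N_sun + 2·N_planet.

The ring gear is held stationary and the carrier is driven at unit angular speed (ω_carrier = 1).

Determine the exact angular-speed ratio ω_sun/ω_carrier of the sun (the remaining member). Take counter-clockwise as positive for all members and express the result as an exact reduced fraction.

N_ring = 32 + 2·19 = 70
32(ω_s−ω_c) = −70(ω_r−ω_c),  ω_r=0, ω_c=1
ω_s = 1 − (70/32)(0−1) = 51/16
ω_s/ω_c = 51/16

51/16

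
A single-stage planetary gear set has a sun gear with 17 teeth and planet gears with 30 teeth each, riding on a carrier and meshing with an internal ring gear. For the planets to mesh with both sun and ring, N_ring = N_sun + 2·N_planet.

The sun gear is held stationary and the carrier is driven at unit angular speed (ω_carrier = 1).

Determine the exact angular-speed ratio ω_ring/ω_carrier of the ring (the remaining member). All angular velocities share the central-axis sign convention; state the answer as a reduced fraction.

N_ring = 17 + 2·30 = 77
17(ω_s−ω_c) = −77(ω_r−ω_c),  ω_s=0, ω_c=1
ω_r = 1 − (17/77)(0−1) = 94/77
ω_r/ω_c = 94/77

94/77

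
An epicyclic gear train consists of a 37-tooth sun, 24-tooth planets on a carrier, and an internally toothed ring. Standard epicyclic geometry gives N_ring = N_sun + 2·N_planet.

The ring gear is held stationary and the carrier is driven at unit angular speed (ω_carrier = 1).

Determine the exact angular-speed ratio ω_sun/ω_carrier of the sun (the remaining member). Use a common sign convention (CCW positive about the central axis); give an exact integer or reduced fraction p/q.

122/37

N_ring = 37 + 2·24 = 85
37(ω_s−ω_c) = −85(ω_r−ω_c),  ω_r=0, ω_c=1
ω_s = 1 − (85/37)(0−1) = 122/37
ω_s/ω_c = 122/37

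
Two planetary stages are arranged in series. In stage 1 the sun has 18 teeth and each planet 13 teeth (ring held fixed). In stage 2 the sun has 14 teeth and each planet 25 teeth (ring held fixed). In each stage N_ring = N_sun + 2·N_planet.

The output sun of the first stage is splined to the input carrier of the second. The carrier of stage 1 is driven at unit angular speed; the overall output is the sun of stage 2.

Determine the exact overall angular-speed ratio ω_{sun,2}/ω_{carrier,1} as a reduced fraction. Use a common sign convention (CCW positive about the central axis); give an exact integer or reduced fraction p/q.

Stage 1: N_ring = 18 + 2·13 = 44
Stage 1: 18(ω_s−ω_c) = −44(ω_r−ω_c),  ω_r=0, ω_c=1
Stage 1: ω_s = 1 − (44/18)(0−1) = 31/9
  ⇒ ω_s¹/ω_c¹ = 31/9
Stage 2: N_ring = 14 + 2·25 = 64
Stage 2: 14(ω_s−ω_c) = −64(ω_r−ω_c),  ω_r=0, ω_c=1
Stage 2: ω_s = 1 − (64/14)(0−1) = 39/7
  ⇒ ω_s²/ω_c² = 39/7
Coupling ω_c² = ω_s¹ ⇒ overall = 31/9 × 39/7 = 403/21

403/21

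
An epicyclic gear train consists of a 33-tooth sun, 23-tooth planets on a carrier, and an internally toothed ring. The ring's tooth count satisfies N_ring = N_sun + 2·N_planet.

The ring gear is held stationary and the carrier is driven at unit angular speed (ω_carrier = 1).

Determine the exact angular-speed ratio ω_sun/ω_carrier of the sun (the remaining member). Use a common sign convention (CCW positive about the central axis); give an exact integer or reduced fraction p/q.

112/33

N_ring = 33 + 2·23 = 79
33(ω_s−ω_c) = −79(ω_r−ω_c),  ω_r=0, ω_c=1
ω_s = 1 − (79/33)(0−1) = 112/33
ω_s/ω_c = 112/33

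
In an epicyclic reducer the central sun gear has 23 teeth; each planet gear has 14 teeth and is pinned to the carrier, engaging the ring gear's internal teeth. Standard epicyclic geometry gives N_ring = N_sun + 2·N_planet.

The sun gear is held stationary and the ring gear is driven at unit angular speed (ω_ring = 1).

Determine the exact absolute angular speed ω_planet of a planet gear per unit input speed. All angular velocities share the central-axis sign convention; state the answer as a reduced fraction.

51/28

N_ring = 23 + 2·14 = 51
23(ω_s−ω_c) = −51(ω_r−ω_c),  ω_s=0, ω_r=1
23(0−ω_c) = −51(1−ω_c)  ⇒  74ω_c = 51  ⇒  ω_c = 51/74
sun–planet: 23·(0−51/74) = −14·(ω_p−ω_c)  ⇒  ω_p−ω_c = −(23/14)·(-51/74) = 1173/1036
ω_p = 51/74 + 1173/1036 = 51/28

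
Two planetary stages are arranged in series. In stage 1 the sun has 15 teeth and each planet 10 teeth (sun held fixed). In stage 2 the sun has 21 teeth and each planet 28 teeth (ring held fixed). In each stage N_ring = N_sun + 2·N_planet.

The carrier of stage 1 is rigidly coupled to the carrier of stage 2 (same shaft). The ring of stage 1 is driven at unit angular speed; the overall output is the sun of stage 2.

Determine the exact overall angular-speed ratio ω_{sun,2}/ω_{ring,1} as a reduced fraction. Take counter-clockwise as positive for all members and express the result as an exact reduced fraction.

49/15

Stage 1: N_ring = 15 + 2·10 = 35
Stage 1: 15(ω_s−ω_c) = −35(ω_r−ω_c),  ω_s=0, ω_r=1
Stage 1: 15(0−ω_c) = −35(1−ω_c)  ⇒  50ω_c = 35  ⇒  ω_c = 7/10
  ⇒ ω_c¹/ω_r¹ = 7/10
Stage 2: N_ring = 21 + 2·28 = 77
Stage 2: 21(ω_s−ω_c) = −77(ω_r−ω_c),  ω_r=0, ω_c=1
Stage 2: ω_s = 1 − (77/21)(0−1) = 14/3
  ⇒ ω_s²/ω_c² = 14/3
Coupling ω_c² = ω_c¹ ⇒ overall = 7/10 × 14/3 = 49/15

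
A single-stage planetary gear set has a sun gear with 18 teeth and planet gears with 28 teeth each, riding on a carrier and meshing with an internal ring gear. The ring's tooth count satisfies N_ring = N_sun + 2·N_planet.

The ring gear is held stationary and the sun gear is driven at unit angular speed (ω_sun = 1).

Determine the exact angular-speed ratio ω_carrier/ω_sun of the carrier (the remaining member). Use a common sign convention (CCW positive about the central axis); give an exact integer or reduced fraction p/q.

9/46

N_ring = 18 + 2·28 = 74
18(ω_s−ω_c) = −74(ω_r−ω_c),  ω_r=0, ω_s=1
18(1−ω_c) = −74(0−ω_c)  ⇒  92ω_c = 18  ⇒  ω_c = 9/46
ω_c/ω_s = 9/46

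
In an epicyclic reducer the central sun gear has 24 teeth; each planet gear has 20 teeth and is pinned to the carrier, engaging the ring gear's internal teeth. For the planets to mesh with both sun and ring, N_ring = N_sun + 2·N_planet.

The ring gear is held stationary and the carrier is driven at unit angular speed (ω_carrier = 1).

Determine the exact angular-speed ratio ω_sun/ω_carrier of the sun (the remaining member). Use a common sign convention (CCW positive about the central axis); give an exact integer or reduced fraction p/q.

11/3

N_ring = 24 + 2·20 = 64
24(ω_s−ω_c) = −64(ω_r−ω_c),  ω_r=0, ω_c=1
ω_s = 1 − (64/24)(0−1) = 11/3
ω_s/ω_c = 11/3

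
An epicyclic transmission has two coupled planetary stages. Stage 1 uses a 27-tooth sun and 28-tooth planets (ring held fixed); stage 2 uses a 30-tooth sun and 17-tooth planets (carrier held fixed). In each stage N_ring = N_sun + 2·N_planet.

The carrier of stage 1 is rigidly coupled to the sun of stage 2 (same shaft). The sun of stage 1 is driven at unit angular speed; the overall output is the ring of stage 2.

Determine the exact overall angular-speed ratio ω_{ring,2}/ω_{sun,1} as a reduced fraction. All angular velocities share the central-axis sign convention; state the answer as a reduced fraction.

-81/704

Stage 1: N_ring = 27 + 2·28 = 83
Stage 1: 27(ω_s−ω_c) = −83(ω_r−ω_c),  ω_r=0, ω_s=1
Stage 1: 27(1−ω_c) = −83(0−ω_c)  ⇒  110ω_c = 27  ⇒  ω_c = 27/110
  ⇒ ω_c¹/ω_s¹ = 27/110
Stage 2: N_ring = 30 + 2·17 = 64
Stage 2: 30(ω_s−ω_c) = −64(ω_r−ω_c),  ω_c=0, ω_s=1
Stage 2: ω_r = 0 − (30/64)(1−0) = -15/32
  ⇒ ω_r²/ω_s² = -15/32
Coupling ω_s² = ω_c¹ ⇒ overall = 27/110 × -15/32 = -81/704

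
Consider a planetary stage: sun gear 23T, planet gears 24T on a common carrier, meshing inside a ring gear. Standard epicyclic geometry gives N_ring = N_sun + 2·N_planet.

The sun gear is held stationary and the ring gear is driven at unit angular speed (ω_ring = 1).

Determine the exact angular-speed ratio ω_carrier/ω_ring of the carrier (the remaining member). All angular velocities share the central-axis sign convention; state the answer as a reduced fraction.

71/94

N_ring = 23 + 2·24 = 71
23(ω_s−ω_c) = −71(ω_r−ω_c),  ω_s=0, ω_r=1
23(0−ω_c) = −71(1−ω_c)  ⇒  94ω_c = 71  ⇒  ω_c = 71/94
ω_c/ω_r = 71/94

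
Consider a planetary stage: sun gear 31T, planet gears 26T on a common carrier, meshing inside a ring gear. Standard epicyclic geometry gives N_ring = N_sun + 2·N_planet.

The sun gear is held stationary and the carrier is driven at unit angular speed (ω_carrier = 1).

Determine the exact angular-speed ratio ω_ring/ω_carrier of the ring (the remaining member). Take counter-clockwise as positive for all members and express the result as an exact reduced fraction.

114/83

N_ring = 31 + 2·26 = 83
31(ω_s−ω_c) = −83(ω_r−ω_c),  ω_s=0, ω_c=1
ω_r = 1 − (31/83)(0−1) = 114/83
ω_r/ω_c = 114/83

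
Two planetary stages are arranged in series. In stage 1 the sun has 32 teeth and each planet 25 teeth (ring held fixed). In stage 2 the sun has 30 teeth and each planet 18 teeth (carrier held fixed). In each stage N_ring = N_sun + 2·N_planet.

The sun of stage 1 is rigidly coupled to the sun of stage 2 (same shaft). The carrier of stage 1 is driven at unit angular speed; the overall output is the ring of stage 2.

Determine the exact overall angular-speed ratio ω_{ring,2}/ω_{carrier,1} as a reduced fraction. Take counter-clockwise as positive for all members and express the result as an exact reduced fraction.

Stage 1: N_ring = 32 + 2·25 = 82
Stage 1: 32(ω_s−ω_c) = −82(ω_r−ω_c),  ω_r=0, ω_c=1
Stage 1: ω_s = 1 − (82/32)(0−1) = 57/16
  ⇒ ω_s¹/ω_c¹ = 57/16
Stage 2: N_ring = 30 + 2·18 = 66
Stage 2: 30(ω_s−ω_c) = −66(ω_r−ω_c),  ω_c=0, ω_s=1
Stage 2: ω_r = 0 − (30/66)(1−0) = -5/11
  ⇒ ω_r²/ω_s² = -5/11
Coupling ω_s² = ω_s¹ ⇒ overall = 57/16 × -5/11 = -285/176

-285/176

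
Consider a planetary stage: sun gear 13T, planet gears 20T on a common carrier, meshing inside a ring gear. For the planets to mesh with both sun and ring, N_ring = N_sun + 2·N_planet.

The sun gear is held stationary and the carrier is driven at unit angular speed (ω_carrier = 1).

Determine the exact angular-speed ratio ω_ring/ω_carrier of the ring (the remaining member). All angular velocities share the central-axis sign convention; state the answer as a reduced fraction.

N_ring = 13 + 2·20 = 53
13(ω_s−ω_c) = −53(ω_r−ω_c),  ω_s=0, ω_c=1
ω_r = 1 − (13/53)(0−1) = 66/53
ω_r/ω_c = 66/53

66/53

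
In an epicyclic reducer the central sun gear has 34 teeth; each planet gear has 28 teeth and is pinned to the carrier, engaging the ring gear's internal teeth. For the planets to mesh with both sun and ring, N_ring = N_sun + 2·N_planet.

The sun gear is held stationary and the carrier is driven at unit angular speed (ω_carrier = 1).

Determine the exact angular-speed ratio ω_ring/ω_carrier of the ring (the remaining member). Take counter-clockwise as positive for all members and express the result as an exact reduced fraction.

N_ring = 34 + 2·28 = 90
34(ω_s−ω_c) = −90(ω_r−ω_c),  ω_s=0, ω_c=1
ω_r = 1 − (34/90)(0−1) = 62/45
ω_r/ω_c = 62/45

62/45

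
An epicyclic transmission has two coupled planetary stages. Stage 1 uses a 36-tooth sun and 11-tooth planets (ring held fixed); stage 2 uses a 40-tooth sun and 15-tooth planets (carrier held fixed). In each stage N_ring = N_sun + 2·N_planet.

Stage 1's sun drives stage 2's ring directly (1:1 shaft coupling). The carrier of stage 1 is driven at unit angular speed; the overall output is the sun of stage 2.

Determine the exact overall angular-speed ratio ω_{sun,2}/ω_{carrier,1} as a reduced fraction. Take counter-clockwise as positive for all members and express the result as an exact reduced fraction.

Stage 1: N_ring = 36 + 2·11 = 58
Stage 1: 36(ω_s−ω_c) = −58(ω_r−ω_c),  ω_r=0, ω_c=1
Stage 1: ω_s = 1 − (58/36)(0−1) = 47/18
  ⇒ ω_s¹/ω_c¹ = 47/18
Stage 2: N_ring = 40 + 2·15 = 70
Stage 2: 40(ω_s−ω_c) = −70(ω_r−ω_c),  ω_c=0, ω_r=1
Stage 2: ω_s = 0 − (70/40)(1−0) = -7/4
  ⇒ ω_s²/ω_r² = -7/4
Coupling ω_r² = ω_s¹ ⇒ overall = 47/18 × -7/4 = -329/72

-329/72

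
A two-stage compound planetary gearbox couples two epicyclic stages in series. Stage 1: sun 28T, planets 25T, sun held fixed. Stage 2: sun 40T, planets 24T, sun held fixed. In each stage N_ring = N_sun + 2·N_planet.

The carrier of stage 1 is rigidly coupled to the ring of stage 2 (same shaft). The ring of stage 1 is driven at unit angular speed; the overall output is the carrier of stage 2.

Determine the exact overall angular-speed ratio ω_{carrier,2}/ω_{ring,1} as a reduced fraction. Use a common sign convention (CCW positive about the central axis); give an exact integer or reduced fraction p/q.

Stage 1: N_ring = 28 + 2·25 = 78
Stage 1: 28(ω_s−ω_c) = −78(ω_r−ω_c),  ω_s=0, ω_r=1
Stage 1: 28(0−ω_c) = −78(1−ω_c)  ⇒  106ω_c = 78  ⇒  ω_c = 39/53
  ⇒ ω_c¹/ω_r¹ = 39/53
Stage 2: N_ring = 40 + 2·24 = 88
Stage 2: 40(ω_s−ω_c) = −88(ω_r−ω_c),  ω_s=0, ω_r=1
Stage 2: 40(0−ω_c) = −88(1−ω_c)  ⇒  128ω_c = 88  ⇒  ω_c = 11/16
  ⇒ ω_c²/ω_r² = 11/16
Coupling ω_r² = ω_c¹ ⇒ overall = 39/53 × 11/16 = 429/848

429/848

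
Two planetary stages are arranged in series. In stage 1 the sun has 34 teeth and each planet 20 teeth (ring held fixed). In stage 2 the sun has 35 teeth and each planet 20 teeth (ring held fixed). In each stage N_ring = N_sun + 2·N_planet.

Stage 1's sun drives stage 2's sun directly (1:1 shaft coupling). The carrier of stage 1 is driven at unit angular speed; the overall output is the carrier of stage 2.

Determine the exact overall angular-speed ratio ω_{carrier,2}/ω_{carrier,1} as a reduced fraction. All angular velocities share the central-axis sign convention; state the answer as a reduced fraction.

189/187

Stage 1: N_ring = 34 + 2·20 = 74
Stage 1: 34(ω_s−ω_c) = −74(ω_r−ω_c),  ω_r=0, ω_c=1
Stage 1: ω_s = 1 − (74/34)(0−1) = 54/17
  ⇒ ω_s¹/ω_c¹ = 54/17
Stage 2: N_ring = 35 + 2·20 = 75
Stage 2: 35(ω_s−ω_c) = −75(ω_r−ω_c),  ω_r=0, ω_s=1
Stage 2: 35(1−ω_c) = −75(0−ω_c)  ⇒  110ω_c = 35  ⇒  ω_c = 7/22
  ⇒ ω_c²/ω_s² = 7/22
Coupling ω_s² = ω_s¹ ⇒ overall = 54/17 × 7/22 = 189/187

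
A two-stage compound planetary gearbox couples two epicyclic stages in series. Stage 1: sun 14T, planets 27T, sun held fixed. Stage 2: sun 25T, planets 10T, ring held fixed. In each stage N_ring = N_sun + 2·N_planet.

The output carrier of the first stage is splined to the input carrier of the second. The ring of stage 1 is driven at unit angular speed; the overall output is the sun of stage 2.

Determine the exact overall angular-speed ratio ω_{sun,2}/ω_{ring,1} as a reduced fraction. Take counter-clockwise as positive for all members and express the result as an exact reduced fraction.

Stage 1: N_ring = 14 + 2·27 = 68
Stage 1: 14(ω_s−ω_c) = −68(ω_r−ω_c),  ω_s=0, ω_r=1
Stage 1: 14(0−ω_c) = −68(1−ω_c)  ⇒  82ω_c = 68  ⇒  ω_c = 34/41
  ⇒ ω_c¹/ω_r¹ = 34/41
Stage 2: N_ring = 25 + 2·10 = 45
Stage 2: 25(ω_s−ω_c) = −45(ω_r−ω_c),  ω_r=0, ω_c=1
Stage 2: ω_s = 1 − (45/25)(0−1) = 14/5
  ⇒ ω_s²/ω_c² = 14/5
Coupling ω_c² = ω_c¹ ⇒ overall = 34/41 × 14/5 = 476/205

476/205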